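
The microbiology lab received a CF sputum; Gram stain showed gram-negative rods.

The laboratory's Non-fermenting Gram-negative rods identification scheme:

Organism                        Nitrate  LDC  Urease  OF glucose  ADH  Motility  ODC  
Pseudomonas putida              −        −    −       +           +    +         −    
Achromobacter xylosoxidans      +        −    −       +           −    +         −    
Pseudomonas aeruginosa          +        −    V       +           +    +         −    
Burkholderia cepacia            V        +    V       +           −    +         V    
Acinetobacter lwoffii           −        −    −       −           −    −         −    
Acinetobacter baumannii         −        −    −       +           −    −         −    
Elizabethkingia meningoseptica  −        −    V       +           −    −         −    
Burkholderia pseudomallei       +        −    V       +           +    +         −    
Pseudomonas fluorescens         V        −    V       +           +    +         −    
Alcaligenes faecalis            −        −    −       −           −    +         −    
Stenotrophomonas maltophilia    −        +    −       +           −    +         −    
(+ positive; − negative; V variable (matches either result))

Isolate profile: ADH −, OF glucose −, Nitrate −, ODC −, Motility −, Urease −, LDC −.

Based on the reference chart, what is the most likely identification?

Acinetobacter lwoffii

ODC −: all 11 remaining candidates are consistent.
Motility −: excludes 8 organisms — 3 left.
ADH −: all 3 remaining candidates are consistent.
Urease −: all 3 remaining candidates are consistent.
LDC −: all 3 remaining candidates are consistent.
Nitrate −: all 3 remaining candidates are consistent.
OF glucose −: excludes Acinetobacter baumannii, Elizabethkingia meningoseptica — 1 left.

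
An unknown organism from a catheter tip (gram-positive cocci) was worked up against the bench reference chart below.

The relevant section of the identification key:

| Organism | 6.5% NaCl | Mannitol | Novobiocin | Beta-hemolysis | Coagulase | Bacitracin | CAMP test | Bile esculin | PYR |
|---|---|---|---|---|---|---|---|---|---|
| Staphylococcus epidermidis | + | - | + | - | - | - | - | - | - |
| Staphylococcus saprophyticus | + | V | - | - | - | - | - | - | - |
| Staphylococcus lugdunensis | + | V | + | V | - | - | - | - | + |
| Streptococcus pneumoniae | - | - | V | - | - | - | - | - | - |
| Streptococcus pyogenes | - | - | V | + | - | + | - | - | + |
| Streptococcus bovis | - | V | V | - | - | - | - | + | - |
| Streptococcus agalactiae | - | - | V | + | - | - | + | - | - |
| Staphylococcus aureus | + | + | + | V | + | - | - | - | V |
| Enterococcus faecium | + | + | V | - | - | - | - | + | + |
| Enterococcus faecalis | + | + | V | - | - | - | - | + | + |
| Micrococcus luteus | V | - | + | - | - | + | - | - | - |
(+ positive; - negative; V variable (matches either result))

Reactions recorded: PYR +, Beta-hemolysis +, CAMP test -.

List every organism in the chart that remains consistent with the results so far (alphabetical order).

PYR +: excludes 6 organisms — 5 left.
CAMP test -: all 5 remaining candidates are consistent.
Beta-hemolysis +: excludes Enterococcus faecium, Enterococcus faecalis — 3 left.

Staphylococcus aureus, Staphylococcus lugdunensis, Streptococcus pyogenes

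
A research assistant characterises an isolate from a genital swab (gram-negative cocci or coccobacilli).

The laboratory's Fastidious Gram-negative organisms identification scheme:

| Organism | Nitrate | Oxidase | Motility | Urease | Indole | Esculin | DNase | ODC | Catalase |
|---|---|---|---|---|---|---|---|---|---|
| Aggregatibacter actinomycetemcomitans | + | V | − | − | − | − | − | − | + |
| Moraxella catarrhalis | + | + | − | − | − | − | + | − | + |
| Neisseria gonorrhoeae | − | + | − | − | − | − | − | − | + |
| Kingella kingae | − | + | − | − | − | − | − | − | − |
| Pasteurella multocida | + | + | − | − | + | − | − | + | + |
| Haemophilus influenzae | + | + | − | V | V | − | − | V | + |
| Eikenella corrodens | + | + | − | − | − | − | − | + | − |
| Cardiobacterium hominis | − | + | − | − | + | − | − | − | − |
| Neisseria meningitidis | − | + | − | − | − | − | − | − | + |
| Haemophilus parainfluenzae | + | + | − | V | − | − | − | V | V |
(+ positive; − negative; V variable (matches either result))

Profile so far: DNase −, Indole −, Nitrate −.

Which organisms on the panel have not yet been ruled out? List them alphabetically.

Kingella kingae, Neisseria gonorrhoeae, Neisseria meningitidis

Indole −: excludes Pasteurella multocida, Cardiobacterium hominis — 8 left.
Nitrate −: excludes 5 organisms — 3 left.
DNase −: all 3 remaining candidates are consistent.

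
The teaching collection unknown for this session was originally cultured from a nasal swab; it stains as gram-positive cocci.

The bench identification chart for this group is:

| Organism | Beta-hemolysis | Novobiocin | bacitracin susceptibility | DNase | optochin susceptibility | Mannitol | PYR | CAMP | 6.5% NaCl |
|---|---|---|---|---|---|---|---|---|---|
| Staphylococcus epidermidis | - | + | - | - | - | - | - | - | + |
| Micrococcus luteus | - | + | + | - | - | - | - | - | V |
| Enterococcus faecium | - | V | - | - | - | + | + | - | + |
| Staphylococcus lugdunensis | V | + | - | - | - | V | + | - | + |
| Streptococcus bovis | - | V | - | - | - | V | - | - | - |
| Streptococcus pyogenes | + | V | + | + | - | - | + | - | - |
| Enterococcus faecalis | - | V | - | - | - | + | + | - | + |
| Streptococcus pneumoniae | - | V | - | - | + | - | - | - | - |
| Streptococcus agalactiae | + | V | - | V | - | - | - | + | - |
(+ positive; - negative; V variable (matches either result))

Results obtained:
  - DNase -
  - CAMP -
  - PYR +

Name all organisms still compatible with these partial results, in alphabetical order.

PYR +: excludes 5 organisms — 4 left.
DNase -: excludes Streptococcus pyogenes — 3 left.
CAMP -: all 3 remaining candidates are consistent.

Enterococcus faecalis, Enterococcus faecium, Staphylococcus lugdunensis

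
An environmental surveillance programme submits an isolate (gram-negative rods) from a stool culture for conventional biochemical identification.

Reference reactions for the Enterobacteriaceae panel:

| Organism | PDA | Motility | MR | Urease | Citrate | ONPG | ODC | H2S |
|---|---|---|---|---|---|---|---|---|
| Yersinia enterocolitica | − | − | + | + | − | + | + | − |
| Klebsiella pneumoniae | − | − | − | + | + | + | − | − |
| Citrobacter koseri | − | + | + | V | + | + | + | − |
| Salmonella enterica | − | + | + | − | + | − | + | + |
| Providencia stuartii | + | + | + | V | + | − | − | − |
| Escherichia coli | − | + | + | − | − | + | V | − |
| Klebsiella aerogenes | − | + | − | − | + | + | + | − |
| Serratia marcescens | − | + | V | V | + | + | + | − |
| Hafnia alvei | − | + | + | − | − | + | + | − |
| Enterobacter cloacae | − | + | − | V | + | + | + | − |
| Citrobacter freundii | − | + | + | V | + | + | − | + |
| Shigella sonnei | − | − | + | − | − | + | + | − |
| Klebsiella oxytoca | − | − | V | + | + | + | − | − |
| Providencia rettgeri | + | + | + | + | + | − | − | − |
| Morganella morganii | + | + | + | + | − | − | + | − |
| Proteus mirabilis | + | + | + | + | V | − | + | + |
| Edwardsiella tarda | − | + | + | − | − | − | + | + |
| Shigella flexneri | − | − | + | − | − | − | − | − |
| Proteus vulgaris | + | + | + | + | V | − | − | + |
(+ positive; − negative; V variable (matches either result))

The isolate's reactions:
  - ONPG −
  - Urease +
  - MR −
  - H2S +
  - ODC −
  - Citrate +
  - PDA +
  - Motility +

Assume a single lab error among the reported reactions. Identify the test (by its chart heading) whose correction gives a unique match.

MR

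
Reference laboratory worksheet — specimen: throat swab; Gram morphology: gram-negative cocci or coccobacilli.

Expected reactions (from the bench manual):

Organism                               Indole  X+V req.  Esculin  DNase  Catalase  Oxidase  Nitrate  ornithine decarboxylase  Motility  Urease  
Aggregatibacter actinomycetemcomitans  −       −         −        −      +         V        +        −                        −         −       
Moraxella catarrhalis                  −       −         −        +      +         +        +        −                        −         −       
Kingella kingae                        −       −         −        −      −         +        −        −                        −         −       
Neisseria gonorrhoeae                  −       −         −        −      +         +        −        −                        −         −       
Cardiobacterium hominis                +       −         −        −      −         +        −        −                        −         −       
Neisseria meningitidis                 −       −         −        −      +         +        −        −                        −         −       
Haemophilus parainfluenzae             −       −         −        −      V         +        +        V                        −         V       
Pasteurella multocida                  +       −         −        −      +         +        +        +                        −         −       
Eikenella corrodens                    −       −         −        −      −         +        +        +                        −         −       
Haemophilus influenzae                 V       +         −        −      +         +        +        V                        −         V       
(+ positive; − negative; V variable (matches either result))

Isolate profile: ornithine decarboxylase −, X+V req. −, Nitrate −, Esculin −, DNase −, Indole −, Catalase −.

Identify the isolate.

Indole −: excludes Cardiobacterium hominis, Pasteurella multocida — 8 left.
ornithine decarboxylase −: excludes Eikenella corrodens — 7 left.
DNase −: excludes Moraxella catarrhalis — 6 left.
Catalase −: excludes Aggregatibacter actinomycetemcomitans, Neisseria gonorrhoeae, Neisseria meningitidis, Haemophilus influenzae — 2 left.
Nitrate −: excludes Haemophilus parainfluenzae — 1 left.
Esculin −: the one remaining candidate is consistent.
X+V req. −: the one remaining candidate is consistent.

Kingella kingae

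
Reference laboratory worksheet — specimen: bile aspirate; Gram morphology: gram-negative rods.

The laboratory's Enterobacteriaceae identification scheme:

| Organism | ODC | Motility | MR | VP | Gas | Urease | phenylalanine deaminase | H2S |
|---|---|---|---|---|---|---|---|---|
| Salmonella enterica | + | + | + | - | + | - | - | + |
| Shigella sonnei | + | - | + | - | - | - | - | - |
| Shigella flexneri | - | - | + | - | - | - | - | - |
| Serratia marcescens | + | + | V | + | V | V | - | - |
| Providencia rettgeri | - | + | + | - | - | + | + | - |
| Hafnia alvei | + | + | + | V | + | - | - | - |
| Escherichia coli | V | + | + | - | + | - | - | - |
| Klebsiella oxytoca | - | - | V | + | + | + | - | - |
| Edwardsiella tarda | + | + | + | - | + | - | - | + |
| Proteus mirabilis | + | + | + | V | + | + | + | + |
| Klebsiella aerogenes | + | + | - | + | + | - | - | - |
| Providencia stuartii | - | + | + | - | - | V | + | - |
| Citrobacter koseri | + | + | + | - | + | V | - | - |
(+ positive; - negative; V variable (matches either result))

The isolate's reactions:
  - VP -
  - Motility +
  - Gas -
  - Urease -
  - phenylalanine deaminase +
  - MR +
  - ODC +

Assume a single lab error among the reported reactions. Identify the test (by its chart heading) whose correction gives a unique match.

As reported, no row in the chart matches all 7 reactions.
Reversing phenylalanine deaminase → still no organism matches.
Reversing ODC (to -) → unique match: Providencia stuartii.
Reversing Urease → still no organism matches.
Reversing VP → still no organism matches.
Reversing Gas → still no organism matches.
Reversing Motility → still no organism matches.
Reversing MR → still no organism matches.

ODC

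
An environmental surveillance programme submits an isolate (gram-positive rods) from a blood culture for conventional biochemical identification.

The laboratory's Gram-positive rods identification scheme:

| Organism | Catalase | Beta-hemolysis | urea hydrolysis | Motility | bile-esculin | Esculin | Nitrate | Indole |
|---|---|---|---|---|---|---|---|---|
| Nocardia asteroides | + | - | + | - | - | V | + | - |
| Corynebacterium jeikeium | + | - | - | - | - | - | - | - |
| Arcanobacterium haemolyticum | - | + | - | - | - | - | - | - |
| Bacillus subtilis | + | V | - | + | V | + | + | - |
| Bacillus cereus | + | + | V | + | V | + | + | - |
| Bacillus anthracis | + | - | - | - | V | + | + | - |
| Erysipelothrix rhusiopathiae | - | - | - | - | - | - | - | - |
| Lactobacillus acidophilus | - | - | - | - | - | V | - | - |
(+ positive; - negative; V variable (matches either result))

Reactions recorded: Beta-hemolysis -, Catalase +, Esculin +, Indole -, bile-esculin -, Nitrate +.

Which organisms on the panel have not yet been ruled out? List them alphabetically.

Bacillus anthracis, Bacillus subtilis, Nocardia asteroides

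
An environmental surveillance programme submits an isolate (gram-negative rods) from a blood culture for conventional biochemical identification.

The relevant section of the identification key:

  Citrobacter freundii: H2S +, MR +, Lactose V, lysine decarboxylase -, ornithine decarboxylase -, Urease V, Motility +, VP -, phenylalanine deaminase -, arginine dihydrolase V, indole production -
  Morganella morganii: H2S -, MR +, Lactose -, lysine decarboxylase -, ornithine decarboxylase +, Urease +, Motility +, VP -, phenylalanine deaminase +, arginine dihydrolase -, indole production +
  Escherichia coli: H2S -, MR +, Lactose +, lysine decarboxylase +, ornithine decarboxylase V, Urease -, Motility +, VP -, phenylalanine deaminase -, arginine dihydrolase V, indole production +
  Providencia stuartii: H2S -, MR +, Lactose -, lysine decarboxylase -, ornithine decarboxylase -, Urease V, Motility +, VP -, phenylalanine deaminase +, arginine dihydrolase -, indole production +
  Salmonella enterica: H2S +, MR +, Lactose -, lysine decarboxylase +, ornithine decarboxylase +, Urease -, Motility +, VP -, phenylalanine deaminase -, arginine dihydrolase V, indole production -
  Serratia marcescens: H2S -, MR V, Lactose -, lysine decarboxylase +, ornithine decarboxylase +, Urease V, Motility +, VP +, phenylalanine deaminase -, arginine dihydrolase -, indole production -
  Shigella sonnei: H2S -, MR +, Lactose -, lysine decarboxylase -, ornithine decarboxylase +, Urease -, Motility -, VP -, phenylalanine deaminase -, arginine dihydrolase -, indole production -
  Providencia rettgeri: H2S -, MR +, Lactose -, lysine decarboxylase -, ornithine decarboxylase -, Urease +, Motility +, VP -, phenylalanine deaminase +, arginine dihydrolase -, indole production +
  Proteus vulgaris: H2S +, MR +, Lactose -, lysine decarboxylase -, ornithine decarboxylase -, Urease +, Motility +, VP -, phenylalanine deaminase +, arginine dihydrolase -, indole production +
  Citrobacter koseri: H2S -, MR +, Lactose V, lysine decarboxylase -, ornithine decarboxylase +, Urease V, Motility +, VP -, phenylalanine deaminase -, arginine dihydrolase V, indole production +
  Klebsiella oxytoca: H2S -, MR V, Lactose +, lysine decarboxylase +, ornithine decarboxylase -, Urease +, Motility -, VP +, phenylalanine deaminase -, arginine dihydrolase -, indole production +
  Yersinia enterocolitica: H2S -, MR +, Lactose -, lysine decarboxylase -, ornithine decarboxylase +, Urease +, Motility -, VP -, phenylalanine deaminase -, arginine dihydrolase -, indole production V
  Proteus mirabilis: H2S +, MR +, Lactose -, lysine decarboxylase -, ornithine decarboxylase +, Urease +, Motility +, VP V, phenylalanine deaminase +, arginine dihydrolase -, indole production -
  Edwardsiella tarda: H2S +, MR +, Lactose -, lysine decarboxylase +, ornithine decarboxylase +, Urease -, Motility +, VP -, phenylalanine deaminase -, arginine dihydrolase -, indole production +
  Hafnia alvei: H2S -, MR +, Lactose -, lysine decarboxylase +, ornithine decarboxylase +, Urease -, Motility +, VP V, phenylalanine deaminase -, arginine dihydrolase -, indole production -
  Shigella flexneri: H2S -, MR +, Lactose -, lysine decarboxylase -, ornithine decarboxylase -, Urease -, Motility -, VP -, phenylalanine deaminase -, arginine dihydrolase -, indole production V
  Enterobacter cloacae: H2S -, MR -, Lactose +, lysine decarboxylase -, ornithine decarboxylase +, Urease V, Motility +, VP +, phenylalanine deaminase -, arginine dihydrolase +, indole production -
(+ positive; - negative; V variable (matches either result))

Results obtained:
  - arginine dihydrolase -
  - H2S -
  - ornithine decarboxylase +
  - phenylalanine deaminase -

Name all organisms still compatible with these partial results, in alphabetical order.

Citrobacter koseri, Escherichia coli, Hafnia alvei, Serratia marcescens, Shigella sonnei, Yersinia enterocolitica

phenylalanine deaminase -: excludes 5 organisms — 12 left.
ornithine decarboxylase +: excludes Citrobacter freundii, Klebsiella oxytoca, Shigella flexneri — 9 left.
arginine dihydrolase -: excludes Enterobacter cloacae — 8 left.
H2S -: excludes Salmonella enterica, Edwardsiella tarda — 6 left.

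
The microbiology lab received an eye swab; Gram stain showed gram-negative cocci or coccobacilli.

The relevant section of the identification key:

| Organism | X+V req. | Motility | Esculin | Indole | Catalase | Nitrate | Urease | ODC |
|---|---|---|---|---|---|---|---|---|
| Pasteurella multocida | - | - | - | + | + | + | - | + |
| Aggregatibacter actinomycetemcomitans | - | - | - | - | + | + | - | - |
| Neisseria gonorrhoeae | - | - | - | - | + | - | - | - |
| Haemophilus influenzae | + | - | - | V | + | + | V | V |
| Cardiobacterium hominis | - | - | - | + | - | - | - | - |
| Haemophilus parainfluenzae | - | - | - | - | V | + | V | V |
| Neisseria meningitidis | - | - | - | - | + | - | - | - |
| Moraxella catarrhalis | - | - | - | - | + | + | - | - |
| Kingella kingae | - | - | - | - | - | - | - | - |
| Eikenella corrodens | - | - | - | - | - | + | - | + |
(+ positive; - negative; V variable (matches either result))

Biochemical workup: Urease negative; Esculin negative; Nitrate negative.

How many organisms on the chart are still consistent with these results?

4

Esculin -: all 10 remaining candidates are consistent.
Nitrate -: excludes 6 organisms — 4 left.
Urease -: all 4 remaining candidates are consistent.
Still consistent: Cardiobacterium hominis, Kingella kingae, Neisseria gonorrhoeae, Neisseria meningitidis.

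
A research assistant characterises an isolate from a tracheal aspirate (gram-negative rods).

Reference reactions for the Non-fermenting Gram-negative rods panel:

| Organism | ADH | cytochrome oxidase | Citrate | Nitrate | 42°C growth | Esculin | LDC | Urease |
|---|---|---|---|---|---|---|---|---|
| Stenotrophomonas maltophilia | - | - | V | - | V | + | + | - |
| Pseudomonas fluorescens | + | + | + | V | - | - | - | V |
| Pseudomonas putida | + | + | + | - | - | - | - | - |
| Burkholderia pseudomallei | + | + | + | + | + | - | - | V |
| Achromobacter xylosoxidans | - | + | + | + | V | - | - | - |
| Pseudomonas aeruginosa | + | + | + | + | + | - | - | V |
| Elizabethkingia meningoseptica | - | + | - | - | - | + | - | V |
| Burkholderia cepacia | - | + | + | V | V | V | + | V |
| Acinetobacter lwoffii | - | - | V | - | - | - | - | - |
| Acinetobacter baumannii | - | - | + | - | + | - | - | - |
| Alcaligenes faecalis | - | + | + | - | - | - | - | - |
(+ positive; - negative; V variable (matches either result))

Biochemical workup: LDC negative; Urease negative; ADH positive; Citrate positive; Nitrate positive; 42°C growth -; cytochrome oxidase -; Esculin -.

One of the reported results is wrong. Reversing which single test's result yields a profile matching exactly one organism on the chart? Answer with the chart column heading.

As reported, no row in the chart matches all 8 reactions.
Reversing Nitrate → still no organism matches.
Reversing cytochrome oxidase (to +) → unique match: Pseudomonas fluorescens.
Reversing 42°C growth → still no organism matches.
Reversing LDC → still no organism matches.
Reversing Esculin → still no organism matches.
Reversing Urease → still no organism matches.
Reversing Citrate → still no organism matches.
Reversing ADH → still no organism matches.

cytochrome oxidase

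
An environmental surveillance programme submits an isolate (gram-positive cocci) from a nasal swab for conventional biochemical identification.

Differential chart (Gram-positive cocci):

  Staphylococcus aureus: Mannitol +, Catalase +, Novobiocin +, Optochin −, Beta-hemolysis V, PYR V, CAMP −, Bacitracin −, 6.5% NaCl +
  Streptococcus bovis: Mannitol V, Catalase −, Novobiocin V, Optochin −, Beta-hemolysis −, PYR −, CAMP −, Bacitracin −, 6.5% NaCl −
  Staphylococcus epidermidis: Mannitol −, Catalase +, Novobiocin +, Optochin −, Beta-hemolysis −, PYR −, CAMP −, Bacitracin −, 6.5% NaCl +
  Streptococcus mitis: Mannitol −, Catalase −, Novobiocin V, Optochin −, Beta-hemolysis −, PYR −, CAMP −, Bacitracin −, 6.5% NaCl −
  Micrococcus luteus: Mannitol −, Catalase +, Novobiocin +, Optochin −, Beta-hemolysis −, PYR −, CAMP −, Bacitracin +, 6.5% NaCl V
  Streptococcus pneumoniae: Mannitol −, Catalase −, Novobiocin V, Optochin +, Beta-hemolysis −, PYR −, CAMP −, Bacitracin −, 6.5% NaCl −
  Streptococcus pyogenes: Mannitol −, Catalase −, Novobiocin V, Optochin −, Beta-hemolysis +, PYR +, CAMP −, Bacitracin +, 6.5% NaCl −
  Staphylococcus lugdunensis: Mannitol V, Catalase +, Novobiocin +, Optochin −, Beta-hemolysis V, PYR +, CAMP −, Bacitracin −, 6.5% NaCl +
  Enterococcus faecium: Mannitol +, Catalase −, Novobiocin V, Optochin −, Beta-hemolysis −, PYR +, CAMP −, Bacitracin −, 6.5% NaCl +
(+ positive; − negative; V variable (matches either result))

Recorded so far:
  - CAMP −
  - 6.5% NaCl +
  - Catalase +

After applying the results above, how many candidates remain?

4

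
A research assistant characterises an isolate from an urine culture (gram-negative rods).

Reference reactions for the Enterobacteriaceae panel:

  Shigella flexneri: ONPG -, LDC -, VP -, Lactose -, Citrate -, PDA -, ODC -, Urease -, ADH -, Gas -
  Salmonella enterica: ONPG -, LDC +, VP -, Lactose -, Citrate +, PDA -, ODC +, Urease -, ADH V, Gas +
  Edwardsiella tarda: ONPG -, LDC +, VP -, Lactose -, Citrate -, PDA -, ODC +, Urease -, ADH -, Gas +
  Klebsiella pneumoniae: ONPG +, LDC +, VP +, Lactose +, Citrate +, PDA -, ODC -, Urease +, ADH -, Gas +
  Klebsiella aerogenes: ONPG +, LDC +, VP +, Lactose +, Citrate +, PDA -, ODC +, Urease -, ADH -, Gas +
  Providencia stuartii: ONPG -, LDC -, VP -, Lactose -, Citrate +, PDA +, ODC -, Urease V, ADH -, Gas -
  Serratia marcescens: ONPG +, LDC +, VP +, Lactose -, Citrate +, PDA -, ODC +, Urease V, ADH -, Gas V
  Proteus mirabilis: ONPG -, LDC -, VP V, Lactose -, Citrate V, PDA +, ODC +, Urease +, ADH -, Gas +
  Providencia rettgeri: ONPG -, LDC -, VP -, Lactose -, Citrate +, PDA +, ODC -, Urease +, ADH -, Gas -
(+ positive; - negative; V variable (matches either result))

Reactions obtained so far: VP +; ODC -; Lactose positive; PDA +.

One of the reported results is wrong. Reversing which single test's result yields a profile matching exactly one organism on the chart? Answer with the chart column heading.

As reported, no row in the chart matches all 4 reactions.
Reversing PDA (to -) → unique match: Klebsiella pneumoniae.
Reversing ODC → still no organism matches.
Reversing VP → still no organism matches.
Reversing Lactose → still no organism matches.

PDA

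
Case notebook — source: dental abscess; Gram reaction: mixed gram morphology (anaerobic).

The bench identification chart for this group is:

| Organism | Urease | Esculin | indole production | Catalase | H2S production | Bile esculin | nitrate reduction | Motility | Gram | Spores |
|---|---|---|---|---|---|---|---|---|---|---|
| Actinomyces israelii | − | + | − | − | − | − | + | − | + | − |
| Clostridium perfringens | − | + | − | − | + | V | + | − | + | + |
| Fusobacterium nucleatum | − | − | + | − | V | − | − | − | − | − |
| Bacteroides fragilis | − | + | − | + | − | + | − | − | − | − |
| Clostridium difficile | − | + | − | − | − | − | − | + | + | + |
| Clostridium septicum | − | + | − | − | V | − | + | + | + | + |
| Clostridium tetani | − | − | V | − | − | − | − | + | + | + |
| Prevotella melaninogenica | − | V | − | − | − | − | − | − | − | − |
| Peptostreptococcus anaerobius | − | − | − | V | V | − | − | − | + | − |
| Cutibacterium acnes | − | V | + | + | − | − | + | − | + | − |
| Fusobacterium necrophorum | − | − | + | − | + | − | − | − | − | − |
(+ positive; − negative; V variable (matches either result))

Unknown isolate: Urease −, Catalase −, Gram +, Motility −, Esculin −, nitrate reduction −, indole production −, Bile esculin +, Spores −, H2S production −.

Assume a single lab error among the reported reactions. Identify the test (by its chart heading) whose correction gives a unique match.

Bile esculin

As reported, no row in the chart matches all 10 reactions.
Reversing H2S production → still no organism matches.
Reversing Gram → still no organism matches.
Reversing Catalase → still no organism matches.
Reversing Urease → still no organism matches.
Reversing indole production → still no organism matches.
Reversing Motility → still no organism matches.
Reversing Spores → still no organism matches.
Reversing nitrate reduction → still no organism matches.
Reversing Esculin → still no organism matches.
Reversing Bile esculin (to −) → unique match: Peptostreptococcus anaerobius.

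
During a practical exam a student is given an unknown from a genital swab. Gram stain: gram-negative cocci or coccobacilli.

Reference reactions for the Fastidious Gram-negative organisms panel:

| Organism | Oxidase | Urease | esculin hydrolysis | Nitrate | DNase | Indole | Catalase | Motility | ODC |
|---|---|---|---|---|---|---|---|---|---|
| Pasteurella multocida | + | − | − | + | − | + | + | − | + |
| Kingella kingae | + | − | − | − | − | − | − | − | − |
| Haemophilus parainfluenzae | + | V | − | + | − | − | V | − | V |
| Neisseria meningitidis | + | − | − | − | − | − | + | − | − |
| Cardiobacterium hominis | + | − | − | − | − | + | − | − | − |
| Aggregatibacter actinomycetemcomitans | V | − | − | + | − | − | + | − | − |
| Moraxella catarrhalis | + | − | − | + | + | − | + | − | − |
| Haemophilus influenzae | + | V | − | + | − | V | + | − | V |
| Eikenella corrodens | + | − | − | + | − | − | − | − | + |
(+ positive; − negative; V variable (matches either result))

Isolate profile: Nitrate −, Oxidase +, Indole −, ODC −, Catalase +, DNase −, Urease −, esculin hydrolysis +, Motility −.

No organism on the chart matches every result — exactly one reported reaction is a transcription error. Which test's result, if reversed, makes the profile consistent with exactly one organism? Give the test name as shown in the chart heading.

esculin hydrolysis

As reported, no row in the chart matches all 9 reactions.
Reversing Indole → still no organism matches.
Reversing DNase → still no organism matches.
Reversing Motility → still no organism matches.
Reversing Catalase → still no organism matches.
Reversing esculin hydrolysis (to −) → unique match: Neisseria meningitidis.
Reversing Urease → still no organism matches.
Reversing ODC → still no organism matches.
Reversing Oxidase → still no organism matches.
Reversing Nitrate → still no organism matches.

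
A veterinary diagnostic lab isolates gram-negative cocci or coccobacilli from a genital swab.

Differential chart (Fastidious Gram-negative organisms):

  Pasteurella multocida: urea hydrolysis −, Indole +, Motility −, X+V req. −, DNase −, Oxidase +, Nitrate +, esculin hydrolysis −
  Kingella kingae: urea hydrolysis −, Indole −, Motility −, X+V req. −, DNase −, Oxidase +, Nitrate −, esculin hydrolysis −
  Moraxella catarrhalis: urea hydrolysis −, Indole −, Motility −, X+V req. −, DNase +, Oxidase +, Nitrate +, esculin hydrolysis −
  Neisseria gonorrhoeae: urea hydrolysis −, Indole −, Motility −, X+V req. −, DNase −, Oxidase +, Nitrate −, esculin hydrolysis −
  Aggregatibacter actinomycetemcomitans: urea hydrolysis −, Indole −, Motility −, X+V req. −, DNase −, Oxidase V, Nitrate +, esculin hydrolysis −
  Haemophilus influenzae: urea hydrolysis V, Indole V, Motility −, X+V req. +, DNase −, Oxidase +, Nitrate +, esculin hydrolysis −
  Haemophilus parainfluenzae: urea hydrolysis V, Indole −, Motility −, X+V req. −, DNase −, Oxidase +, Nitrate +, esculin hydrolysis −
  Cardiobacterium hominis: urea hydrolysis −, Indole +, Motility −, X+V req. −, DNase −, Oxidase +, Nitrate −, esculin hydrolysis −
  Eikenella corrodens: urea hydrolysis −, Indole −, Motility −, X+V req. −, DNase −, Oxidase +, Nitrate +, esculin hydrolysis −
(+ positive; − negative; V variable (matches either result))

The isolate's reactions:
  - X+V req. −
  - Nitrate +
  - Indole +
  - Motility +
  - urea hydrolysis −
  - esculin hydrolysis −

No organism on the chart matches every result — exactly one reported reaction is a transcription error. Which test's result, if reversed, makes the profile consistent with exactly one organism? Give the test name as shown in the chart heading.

Motility

As reported, no row in the chart matches all 6 reactions.
Reversing urea hydrolysis → still no organism matches.
Reversing Nitrate → still no organism matches.
Reversing X+V req. → still no organism matches.
Reversing Indole → still no organism matches.
Reversing esculin hydrolysis → still no organism matches.
Reversing Motility (to −) → unique match: Pasteurella multocida.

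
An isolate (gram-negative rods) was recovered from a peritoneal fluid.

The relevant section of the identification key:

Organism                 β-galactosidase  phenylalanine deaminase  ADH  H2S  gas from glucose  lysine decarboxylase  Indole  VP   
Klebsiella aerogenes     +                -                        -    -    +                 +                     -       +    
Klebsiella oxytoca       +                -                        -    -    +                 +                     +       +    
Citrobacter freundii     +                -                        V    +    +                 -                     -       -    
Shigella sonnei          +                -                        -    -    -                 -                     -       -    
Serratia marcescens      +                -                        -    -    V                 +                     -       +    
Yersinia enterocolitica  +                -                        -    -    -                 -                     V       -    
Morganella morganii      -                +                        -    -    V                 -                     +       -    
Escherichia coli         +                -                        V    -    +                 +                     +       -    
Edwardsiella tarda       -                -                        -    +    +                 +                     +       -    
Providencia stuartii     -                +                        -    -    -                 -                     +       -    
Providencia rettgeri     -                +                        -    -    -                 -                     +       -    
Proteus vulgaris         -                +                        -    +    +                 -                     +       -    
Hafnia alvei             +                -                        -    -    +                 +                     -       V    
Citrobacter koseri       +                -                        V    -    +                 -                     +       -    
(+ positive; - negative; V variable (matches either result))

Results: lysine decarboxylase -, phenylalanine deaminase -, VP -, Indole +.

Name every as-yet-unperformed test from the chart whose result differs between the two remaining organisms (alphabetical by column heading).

gas from glucose

phenylalanine deaminase -: excludes Morganella morganii, Providencia stuartii, Providencia rettgeri, Proteus vulgaris — 10 left.
VP -: excludes Klebsiella aerogenes, Klebsiella oxytoca, Serratia marcescens — 7 left.
lysine decarboxylase -: excludes Escherichia coli, Edwardsiella tarda, Hafnia alvei — 4 left.
Indole +: excludes Citrobacter freundii, Shigella sonnei — 2 left.
Two candidates remain: Citrobacter koseri and Yersinia enterocolitica.
  β-galactosidase: + vs + — same for both, does not separate.
  ADH: V vs - — variable for at least one, does not separate.
  H2S: - vs - — same for both, does not separate.
  gas from glucose: Citrobacter koseri +, Yersinia enterocolitica - — discriminates.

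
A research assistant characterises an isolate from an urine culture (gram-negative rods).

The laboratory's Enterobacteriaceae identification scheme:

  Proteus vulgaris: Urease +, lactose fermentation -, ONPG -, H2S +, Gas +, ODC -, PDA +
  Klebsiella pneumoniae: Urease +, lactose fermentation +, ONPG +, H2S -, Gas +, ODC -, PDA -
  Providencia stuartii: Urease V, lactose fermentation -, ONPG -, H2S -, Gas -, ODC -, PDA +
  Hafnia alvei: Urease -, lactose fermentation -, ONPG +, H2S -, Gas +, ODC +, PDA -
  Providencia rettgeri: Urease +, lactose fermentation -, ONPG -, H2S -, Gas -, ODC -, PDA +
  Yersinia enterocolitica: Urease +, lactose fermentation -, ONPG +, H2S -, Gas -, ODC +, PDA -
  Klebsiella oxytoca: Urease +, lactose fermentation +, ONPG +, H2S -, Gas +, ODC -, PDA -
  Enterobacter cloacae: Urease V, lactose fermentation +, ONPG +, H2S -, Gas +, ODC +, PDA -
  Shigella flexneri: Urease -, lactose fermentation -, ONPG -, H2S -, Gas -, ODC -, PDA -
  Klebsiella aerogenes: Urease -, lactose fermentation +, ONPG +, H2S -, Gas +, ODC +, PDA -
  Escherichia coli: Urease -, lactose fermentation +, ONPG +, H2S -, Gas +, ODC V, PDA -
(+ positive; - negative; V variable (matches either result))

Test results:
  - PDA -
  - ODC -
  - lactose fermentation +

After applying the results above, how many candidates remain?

3

ODC -: excludes Hafnia alvei, Yersinia enterocolitica, Enterobacter cloacae, Klebsiella aerogenes — 7 left.
lactose fermentation +: excludes Proteus vulgaris, Providencia stuartii, Providencia rettgeri, Shigella flexneri — 3 left.
PDA -: all 3 remaining candidates are consistent.
Still consistent: Escherichia coli, Klebsiella oxytoca, Klebsiella pneumoniae.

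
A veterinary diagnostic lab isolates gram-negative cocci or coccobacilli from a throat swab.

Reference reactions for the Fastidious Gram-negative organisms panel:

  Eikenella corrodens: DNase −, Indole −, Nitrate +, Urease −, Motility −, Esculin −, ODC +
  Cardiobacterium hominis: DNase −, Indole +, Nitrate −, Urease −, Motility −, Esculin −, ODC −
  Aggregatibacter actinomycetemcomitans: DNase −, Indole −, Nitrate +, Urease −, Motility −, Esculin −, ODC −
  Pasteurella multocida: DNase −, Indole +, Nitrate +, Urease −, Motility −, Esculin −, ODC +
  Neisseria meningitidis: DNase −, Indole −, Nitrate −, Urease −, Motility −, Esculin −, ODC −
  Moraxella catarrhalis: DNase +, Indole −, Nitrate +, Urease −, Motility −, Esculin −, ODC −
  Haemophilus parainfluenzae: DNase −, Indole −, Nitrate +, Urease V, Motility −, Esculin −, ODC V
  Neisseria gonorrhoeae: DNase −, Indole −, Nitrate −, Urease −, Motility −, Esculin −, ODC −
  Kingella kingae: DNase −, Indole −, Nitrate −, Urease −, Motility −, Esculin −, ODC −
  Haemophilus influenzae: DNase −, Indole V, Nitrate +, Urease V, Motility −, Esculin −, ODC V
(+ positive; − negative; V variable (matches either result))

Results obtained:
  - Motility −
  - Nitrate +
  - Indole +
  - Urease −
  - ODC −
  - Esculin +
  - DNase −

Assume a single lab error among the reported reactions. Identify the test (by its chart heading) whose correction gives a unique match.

Esculin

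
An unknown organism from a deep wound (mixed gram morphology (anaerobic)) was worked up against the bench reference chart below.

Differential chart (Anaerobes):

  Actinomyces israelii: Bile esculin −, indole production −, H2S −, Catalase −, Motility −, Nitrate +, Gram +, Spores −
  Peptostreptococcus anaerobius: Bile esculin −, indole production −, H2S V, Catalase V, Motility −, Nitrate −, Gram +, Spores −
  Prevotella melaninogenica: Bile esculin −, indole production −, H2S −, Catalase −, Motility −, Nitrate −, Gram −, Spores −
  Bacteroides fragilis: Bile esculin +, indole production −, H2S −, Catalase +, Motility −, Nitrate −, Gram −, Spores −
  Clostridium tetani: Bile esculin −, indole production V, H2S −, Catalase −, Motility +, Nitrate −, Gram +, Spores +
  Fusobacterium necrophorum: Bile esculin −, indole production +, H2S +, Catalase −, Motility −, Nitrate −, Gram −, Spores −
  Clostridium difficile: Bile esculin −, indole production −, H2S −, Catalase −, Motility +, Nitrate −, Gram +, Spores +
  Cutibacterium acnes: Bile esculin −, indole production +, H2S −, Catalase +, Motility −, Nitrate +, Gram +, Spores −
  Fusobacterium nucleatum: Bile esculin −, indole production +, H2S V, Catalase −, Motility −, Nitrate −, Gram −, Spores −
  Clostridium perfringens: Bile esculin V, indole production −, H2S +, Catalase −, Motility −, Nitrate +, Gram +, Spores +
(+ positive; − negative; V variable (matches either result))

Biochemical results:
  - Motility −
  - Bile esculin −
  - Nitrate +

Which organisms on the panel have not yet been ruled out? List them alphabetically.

Actinomyces israelii, Clostridium perfringens, Cutibacterium acnes

Nitrate +: excludes 7 organisms — 3 left.
Motility −: all 3 remaining candidates are consistent.
Bile esculin −: all 3 remaining candidates are consistent.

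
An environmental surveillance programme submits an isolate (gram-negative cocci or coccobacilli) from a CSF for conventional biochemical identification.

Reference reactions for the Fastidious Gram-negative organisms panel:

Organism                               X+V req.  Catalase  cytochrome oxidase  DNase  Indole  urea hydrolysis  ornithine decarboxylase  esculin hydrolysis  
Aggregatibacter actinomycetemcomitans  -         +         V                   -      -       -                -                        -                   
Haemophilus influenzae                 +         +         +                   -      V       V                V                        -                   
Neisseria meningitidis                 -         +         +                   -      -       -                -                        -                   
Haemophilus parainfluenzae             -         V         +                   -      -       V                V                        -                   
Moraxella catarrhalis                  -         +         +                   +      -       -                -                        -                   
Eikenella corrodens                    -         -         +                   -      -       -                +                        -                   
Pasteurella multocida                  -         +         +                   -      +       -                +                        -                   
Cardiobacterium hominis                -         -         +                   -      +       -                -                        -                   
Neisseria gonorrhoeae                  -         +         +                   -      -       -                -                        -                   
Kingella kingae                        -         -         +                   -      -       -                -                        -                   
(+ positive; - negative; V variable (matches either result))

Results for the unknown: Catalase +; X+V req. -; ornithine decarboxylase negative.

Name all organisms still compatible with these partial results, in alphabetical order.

Aggregatibacter actinomycetemcomitans, Haemophilus parainfluenzae, Moraxella catarrhalis, Neisseria gonorrhoeae, Neisseria meningitidis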